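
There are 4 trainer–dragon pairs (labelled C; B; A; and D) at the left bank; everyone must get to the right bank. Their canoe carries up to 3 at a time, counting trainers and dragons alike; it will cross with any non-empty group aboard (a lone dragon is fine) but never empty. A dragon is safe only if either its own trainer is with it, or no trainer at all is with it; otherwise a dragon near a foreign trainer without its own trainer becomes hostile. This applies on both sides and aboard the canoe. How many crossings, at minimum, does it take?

9

Counting alone: each trip to the right bank takes at most 3 across and each return brings at least 1 back, so after t trips out (and t−1 returns) at most 3t − (t−1) of the 8 are across; that first reaches 8 at t = 4, so at least 7 crossings are needed.
The safety rule pushes this higher. Following every safe sequence of crossings, the most of the 8 that can be at the right bank as the canoe arrives there on crossing 7 is 7 — never all 8.
So no plan with fewer than 9 crossings exists, and this one achieves 9:
1. dragon C and trainer C cross → the right bank.
2. trainer C crosses ← the left bank.
3. dragon B, trainer B, and trainer C cross → the right bank.
4. dragon C and trainer C cross ← the left bank.
5. trainer A, trainer C, and trainer D cross → the right bank.
6. dragon B crosses ← the left bank.
7. dragon B and dragon C cross → the right bank.
8. dragon C crosses ← the left bank.
9. dragon A, dragon C, and dragon D cross → the right bank.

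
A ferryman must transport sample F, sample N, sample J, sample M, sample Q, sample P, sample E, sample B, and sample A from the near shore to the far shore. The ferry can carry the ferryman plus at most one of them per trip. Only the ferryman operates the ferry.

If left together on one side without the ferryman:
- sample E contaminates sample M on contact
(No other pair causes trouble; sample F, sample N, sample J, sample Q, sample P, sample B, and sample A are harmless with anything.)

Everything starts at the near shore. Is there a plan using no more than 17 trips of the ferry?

Yes

Yes — this plan uses 17 crossings (≤ 17):
1. Ferryman goes to the far shore with sample M.  [the near shore: sample A, sample B, sample E, sample F, sample J, sample N, sample P, sample Q | the far shore: sample M]
2. Ferryman goes back to the near shore alone.  [the near shore: sample A, sample B, sample E, sample F, sample J, sample N, sample P, sample Q | the far shore: sample M]
3. Ferryman goes to the far shore with sample F.  [the near shore: sample A, sample B, sample E, sample J, sample N, sample P, sample Q | the far shore: sample F, sample M]
4. Ferryman goes back to the near shore alone.  [the near shore: sample A, sample B, sample E, sample J, sample N, sample P, sample Q | the far shore: sample F, sample M]
5. Ferryman goes to the far shore with sample N.  [the near shore: sample A, sample B, sample E, sample J, sample P, sample Q | the far shore: sample F, sample M, sample N]
6. Ferryman goes back to the near shore alone.  [the near shore: sample A, sample B, sample E, sample J, sample P, sample Q | the far shore: sample F, sample M, sample N]
7. Ferryman goes to the far shore with sample J.  [the near shore: sample A, sample B, sample E, sample P, sample Q | the far shore: sample F, sample J, sample M, sample N]
8. Ferryman goes back to the near shore alone.  [the near shore: sample A, sample B, sample E, sample P, sample Q | the far shore: sample F, sample J, sample M, sample N]
9. Ferryman goes to the far shore with sample Q.  [the near shore: sample A, sample B, sample E, sample P | the far shore: sample F, sample J, sample M, sample N, sample Q]
10. Ferryman goes back to the near shore alone.  [the near shore: sample A, sample B, sample E, sample P | the far shore: sample F, sample J, sample M, sample N, sample Q]
11. Ferryman goes to the far shore with sample P.  [the near shore: sample A, sample B, sample E | the far shore: sample F, sample J, sample M, sample N, sample P, sample Q]
12. Ferryman goes back to the near shore alone.  [the near shore: sample A, sample B, sample E | the far shore: sample F, sample J, sample M, sample N, sample P, sample Q]
13. Ferryman goes to the far shore with sample B.  [the near shore: sample A, sample E | the far shore: sample B, sample F, sample J, sample M, sample N, sample P, sample Q]
14. Ferryman goes back to the near shore alone.  [the near shore: sample A, sample E | the far shore: sample B, sample F, sample J, sample M, sample N, sample P, sample Q]
15. Ferryman goes to the far shore with sample A.  [the near shore: sample E | the far shore: sample A, sample B, sample F, sample J, sample M, sample N, sample P, sample Q]
16. Ferryman goes back to the near shore alone.  [the near shore: sample E | the far shore: sample A, sample B, sample F, sample J, sample M, sample N, sample P, sample Q]
17. Ferryman goes to the far shore with sample E.  [the near shore: — | the far shore: sample A, sample B, sample E, sample F, sample J, sample M, sample N, sample P, sample Q]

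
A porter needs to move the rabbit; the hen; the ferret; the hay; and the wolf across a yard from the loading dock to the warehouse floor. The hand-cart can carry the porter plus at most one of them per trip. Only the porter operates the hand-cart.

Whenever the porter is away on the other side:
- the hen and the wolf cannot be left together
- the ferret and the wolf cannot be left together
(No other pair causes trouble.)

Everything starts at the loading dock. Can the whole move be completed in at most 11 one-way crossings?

Yes — this plan uses 11 crossings (≤ 11):
1. Porter goes to the warehouse floor with the wolf.  [the loading dock: the ferret, the hay, the hen, the rabbit | the warehouse floor: the wolf]
2. Porter goes back to the loading dock alone.  [the loading dock: the ferret, the hay, the hen, the rabbit | the warehouse floor: the wolf]
3. Porter goes to the warehouse floor with the rabbit.  [the loading dock: the ferret, the hay, the hen | the warehouse floor: the rabbit, the wolf]
4. Porter goes back to the loading dock alone.  [the loading dock: the ferret, the hay, the hen | the warehouse floor: the rabbit, the wolf]
5. Porter goes to the warehouse floor with the hen.  [the loading dock: the ferret, the hay | the warehouse floor: the hen, the rabbit, the wolf]
6. Porter goes back to the loading dock with the wolf.  [the loading dock: the ferret, the hay, the wolf | the warehouse floor: the hen, the rabbit]
7. Porter goes to the warehouse floor with the ferret.  [the loading dock: the hay, the wolf | the warehouse floor: the ferret, the hen, the rabbit]
8. Porter goes back to the loading dock alone.  [the loading dock: the hay, the wolf | the warehouse floor: the ferret, the hen, the rabbit]
9. Porter goes to the warehouse floor with the hay.  [the loading dock: the wolf | the warehouse floor: the ferret, the hay, the hen, the rabbit]
10. Porter goes back to the loading dock alone.  [the loading dock: the wolf | the warehouse floor: the ferret, the hay, the hen, the rabbit]
11. Porter goes to the warehouse floor with the wolf.  [the loading dock: — | the warehouse floor: the ferret, the hay, the hen, the rabbit, the wolf]

Yes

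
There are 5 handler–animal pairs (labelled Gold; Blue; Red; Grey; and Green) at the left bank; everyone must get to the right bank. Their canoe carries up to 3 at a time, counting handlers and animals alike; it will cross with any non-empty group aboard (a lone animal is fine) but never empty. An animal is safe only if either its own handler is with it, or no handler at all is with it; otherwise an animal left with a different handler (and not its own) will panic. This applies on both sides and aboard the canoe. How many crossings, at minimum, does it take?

Counting alone: each trip to the right bank takes at most 3 across and each return brings at least 1 back, so after t trips out (and t−1 returns) at most 3t − (t−1) of the 10 are across; that first reaches 10 at t = 5, so at least 9 crossings are needed.
The safety rule pushes this higher. Following every safe sequence of crossings, the most of the 10 that can be at the right bank as the canoe arrives there on crossing 9 is 9 — never all 10.
So no plan with fewer than 11 crossings exists, and this one achieves 11:
1. animal Gold and handler Gold cross → the right bank.
2. handler Gold crosses ← the left bank.
3. animal Blue, animal Grey, and animal Red cross → the right bank.
4. animal Gold crosses ← the left bank.
5. handler Blue, handler Grey, and handler Red cross → the right bank.
6. animal Blue and handler Blue cross ← the left bank.
7. handler Blue, handler Gold, and handler Green cross → the right bank.
8. animal Red crosses ← the left bank.
9. animal Blue and animal Gold cross → the right bank.
10. animal Gold crosses ← the left bank.
11. animal Gold, animal Green, and animal Red cross → the right bank.

11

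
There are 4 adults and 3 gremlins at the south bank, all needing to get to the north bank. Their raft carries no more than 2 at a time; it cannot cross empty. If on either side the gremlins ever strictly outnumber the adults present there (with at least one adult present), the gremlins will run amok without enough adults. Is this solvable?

1. 2 gremlins → the north bank.  (the south bank: 4A 1G; the north bank: 0A 2G)
2. 1 gremlin ← the south bank.  (the south bank: 4A 2G; the north bank: 0A 1G)
3. 2 gremlins → the north bank.  (the south bank: 4A 0G; the north bank: 0A 3G)
4. 1 gremlin ← the south bank.  (the south bank: 4A 1G; the north bank: 0A 2G)
5. 2 adults → the north bank.  (the south bank: 2A 1G; the north bank: 2A 2G)
6. 1 gremlin ← the south bank.  (the south bank: 2A 2G; the north bank: 2A 1G)
7. 1 adult and 1 gremlin → the north bank.  (the south bank: 1A 1G; the north bank: 3A 2G)
8. 1 adult ← the south bank.  (the south bank: 2A 1G; the north bank: 2A 2G)
9. 1 adult and 1 gremlin → the north bank.  (the south bank: 1A 0G; the north bank: 3A 3G)
10. 1 gremlin ← the south bank.  (the south bank: 1A 1G; the north bank: 3A 2G)
11. 1 adult and 1 gremlin → the north bank.  (the south bank: 0A 0G; the north bank: 4A 3G)

Yes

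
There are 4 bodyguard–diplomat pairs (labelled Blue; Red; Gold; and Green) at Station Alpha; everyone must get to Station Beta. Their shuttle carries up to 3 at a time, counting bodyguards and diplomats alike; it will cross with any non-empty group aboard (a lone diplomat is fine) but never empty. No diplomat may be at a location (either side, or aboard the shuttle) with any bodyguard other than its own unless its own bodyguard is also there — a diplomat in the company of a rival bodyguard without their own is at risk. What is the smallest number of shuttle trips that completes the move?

9

Counting alone: each trip to Station Beta takes at most 3 across and each return brings at least 1 back, so after t trips out (and t−1 returns) at most 3t − (t−1) of the 8 are across; that first reaches 8 at t = 4, so at least 7 crossings are needed.
The safety rule pushes this higher. Following every safe sequence of crossings, the most of the 8 that can be at Station Beta as the shuttle arrives there on crossing 7 is 7 — never all 8.
So no plan with fewer than 9 crossings exists, and this one achieves 9:
1. bodyguard Blue and diplomat Blue cross → Station Beta.
2. bodyguard Blue crosses ← Station Alpha.
3. bodyguard Blue, bodyguard Red, and diplomat Red cross → Station Beta.
4. bodyguard Blue and diplomat Blue cross ← Station Alpha.
5. bodyguard Blue, bodyguard Gold, and bodyguard Green cross → Station Beta.
6. diplomat Red crosses ← Station Alpha.
7. diplomat Blue and diplomat Red cross → Station Beta.
8. diplomat Blue crosses ← Station Alpha.
9. diplomat Blue, diplomat Gold, and diplomat Green cross → Station Beta.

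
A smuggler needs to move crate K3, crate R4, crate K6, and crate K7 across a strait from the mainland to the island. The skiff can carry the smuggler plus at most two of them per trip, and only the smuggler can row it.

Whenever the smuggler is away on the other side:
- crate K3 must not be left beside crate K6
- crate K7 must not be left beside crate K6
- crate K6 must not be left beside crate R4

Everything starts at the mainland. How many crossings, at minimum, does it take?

Counting alone: the smuggler can take at most 2 across per trip to the island, so moving all 4 needs at least 2 loaded trips out, with a return between consecutive ones — at least 3 crossings.
The safety rule pushes this higher. Following every safe sequence of crossings, the most of the 4 that can be at the island as the skiff arrives there on crossing 3 is 3 — never all 4.
So no plan with fewer than 5 crossings exists, and this one achieves 5:
1. Smuggler goes to the island with crate K6.
2. Smuggler goes back to the mainland alone.
3. Smuggler goes to the island with crate K3 and crate R4.
4. Smuggler goes back to the mainland with crate K6.
5. Smuggler goes to the island with crate K6 and crate K7.

5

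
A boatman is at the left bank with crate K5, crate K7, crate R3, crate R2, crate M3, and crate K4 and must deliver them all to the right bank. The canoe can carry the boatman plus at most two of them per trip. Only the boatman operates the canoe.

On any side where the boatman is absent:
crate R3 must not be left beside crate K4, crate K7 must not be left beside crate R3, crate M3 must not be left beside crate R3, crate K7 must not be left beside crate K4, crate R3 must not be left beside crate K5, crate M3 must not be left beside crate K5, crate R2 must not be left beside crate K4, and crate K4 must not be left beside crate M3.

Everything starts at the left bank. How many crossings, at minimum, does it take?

Whatever the first load, the items left behind include a forbidden pair without the boatman. No opening move is safe, so no plan exists.

impossible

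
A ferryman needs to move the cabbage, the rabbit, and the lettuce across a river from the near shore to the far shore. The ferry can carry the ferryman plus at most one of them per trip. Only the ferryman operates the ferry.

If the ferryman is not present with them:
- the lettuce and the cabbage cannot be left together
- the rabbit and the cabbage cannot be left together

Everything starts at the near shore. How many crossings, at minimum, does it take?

7

Counting alone: the ferryman can take at most 1 across per trip to the far shore, so moving all 3 needs at least 3 loaded trips out, with a return between consecutive ones — at least 5 crossings.
The safety rule pushes this higher. Following every safe sequence of crossings, the most of the 3 that can be at the far shore as the ferry arrives there on crossing 5 is 2 — never all 3.
So no plan with fewer than 7 crossings exists, and this one achieves 7:
1. Ferryman goes to the far shore with the cabbage.
2. Ferryman goes back to the near shore alone.
3. Ferryman goes to the far shore with the rabbit.
4. Ferryman goes back to the near shore with the cabbage.
5. Ferryman goes to the far shore with the lettuce.
6. Ferryman goes back to the near shore alone.
7. Ferryman goes to the far shore with the cabbage.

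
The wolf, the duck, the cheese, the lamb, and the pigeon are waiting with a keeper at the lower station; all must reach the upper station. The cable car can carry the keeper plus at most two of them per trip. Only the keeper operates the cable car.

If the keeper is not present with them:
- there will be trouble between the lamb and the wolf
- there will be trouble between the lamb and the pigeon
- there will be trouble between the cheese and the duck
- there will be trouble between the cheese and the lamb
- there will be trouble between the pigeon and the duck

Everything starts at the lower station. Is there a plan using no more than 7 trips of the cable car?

Yes — this plan uses 7 crossings (≤ 7):
1. Keeper goes to the upper station with the duck and the lamb.  [the lower station: the cheese, the pigeon, the wolf | the upper station: the duck, the lamb]
2. Keeper goes back to the lower station alone.  [the lower station: the cheese, the pigeon, the wolf | the upper station: the duck, the lamb]
3. Keeper goes to the upper station with the wolf.  [the lower station: the cheese, the pigeon | the upper station: the duck, the lamb, the wolf]
4. Keeper goes back to the lower station with the lamb.  [the lower station: the cheese, the lamb, the pigeon | the upper station: the duck, the wolf]
5. Keeper goes to the upper station with the cheese and the pigeon.  [the lower station: the lamb | the upper station: the cheese, the duck, the pigeon, the wolf]
6. Keeper goes back to the lower station with the duck.  [the lower station: the duck, the lamb | the upper station: the cheese, the pigeon, the wolf]
7. Keeper goes to the upper station with the duck and the lamb.  [the lower station: — | the upper station: the cheese, the duck, the lamb, the pigeon, the wolf]

Yes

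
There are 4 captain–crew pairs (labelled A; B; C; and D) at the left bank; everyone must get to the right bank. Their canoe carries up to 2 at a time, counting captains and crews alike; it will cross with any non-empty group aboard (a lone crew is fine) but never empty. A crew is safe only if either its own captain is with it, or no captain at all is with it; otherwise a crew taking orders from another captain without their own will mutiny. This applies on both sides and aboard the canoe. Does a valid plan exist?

No

Following every safe sequence of crossings from the start, the most of the 8 that can be at the right bank as the canoe arrives there on crossings 1, 3, 5 is 2, 3, 4 respectively; the best ever achieved is 4 of 8.
From crossing 7 on, no configuration arises that was not already reachable earlier: only 44 distinct safe configurations (who is on which side, and where the canoe is) can ever be reached, none of them has everyone across, and every continuation just revisits them. So no valid plan exists.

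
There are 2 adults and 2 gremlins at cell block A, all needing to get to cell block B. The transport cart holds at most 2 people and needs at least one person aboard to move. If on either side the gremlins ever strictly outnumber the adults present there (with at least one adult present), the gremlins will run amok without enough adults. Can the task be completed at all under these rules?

Yes

1. 2 gremlins → cell block B.  (cell block A: 2A 0G; cell block B: 0A 2G)
2. 1 gremlin ← cell block A.  (cell block A: 2A 1G; cell block B: 0A 1G)
3. 2 adults → cell block B.  (cell block A: 0A 1G; cell block B: 2A 1G)
4. 1 gremlin ← cell block A.  (cell block A: 0A 2G; cell block B: 2A 0G)
5. 2 gremlins → cell block B.  (cell block A: 0A 0G; cell block B: 2A 2G)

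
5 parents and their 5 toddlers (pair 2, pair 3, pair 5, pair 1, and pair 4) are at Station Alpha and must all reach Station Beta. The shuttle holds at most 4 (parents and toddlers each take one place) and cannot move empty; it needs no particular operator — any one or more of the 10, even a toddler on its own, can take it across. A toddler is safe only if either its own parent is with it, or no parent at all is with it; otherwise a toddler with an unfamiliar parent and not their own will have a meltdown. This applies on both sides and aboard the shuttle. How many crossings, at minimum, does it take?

7

Counting alone: each trip to Station Beta takes at most 4 across and each return brings at least 1 back, so after t trips out (and t−1 returns) at most 4t − (t−1) of the 10 are across; that first reaches 10 at t = 3, so at least 5 crossings are needed.
The safety rule pushes this higher. Following every safe sequence of crossings, the most of the 10 that can be at Station Beta as the shuttle arrives there on crossing 5 is 9 — never all 10.
So no plan with fewer than 7 crossings exists, and this one achieves 7:
1. parent 2 and toddler 2 cross → Station Beta.
2. parent 2 crosses ← Station Alpha.
3. toddler 1, toddler 3, toddler 4, and toddler 5 cross → Station Beta.
4. toddler 2 crosses ← Station Alpha.
5. parent 1, parent 3, parent 4, and parent 5 cross → Station Beta.
6. parent 3 and toddler 3 cross ← Station Alpha.
7. parent 2, parent 3, toddler 2, and toddler 3 cross → Station Beta.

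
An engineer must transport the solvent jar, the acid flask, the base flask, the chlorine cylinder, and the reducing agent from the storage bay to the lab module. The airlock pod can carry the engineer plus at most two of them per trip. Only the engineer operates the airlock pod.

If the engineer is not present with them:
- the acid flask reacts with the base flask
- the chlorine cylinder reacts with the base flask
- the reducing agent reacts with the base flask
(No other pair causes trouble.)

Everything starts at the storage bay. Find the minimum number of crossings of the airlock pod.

5

Counting alone: the engineer can take at most 2 across per trip to the lab module, so moving all 5 needs at least 3 loaded trips out, with a return between consecutive ones — at least 5 crossings.
The plan below uses exactly 5 crossings, so it is optimal:
1. Engineer goes to the lab module with the base flask and the solvent jar.  [the storage bay: the acid flask, the chlorine cylinder, the reducing agent | the lab module: the base flask, the solvent jar]
2. Engineer goes back to the storage bay alone.  [the storage bay: the acid flask, the chlorine cylinder, the reducing agent | the lab module: the base flask, the solvent jar]
3. Engineer goes to the lab module with the acid flask and the chlorine cylinder.  [the storage bay: the reducing agent | the lab module: the acid flask, the base flask, the chlorine cylinder, the solvent jar]
4. Engineer goes back to the storage bay with the base flask.  [the storage bay: the base flask, the reducing agent | the lab module: the acid flask, the chlorine cylinder, the solvent jar]
5. Engineer goes to the lab module with the base flask and the reducing agent.  [the storage bay: — | the lab module: the acid flask, the base flask, the chlorine cylinder, the reducing agent, the solvent jar]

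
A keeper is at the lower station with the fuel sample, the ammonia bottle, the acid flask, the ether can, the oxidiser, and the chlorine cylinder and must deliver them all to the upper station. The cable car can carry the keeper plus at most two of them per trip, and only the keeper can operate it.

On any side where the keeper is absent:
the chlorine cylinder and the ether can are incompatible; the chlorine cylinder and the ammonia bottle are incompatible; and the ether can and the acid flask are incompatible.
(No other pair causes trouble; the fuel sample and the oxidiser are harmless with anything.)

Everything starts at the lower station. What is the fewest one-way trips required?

Counting alone: the keeper can take at most 2 across per trip to the upper station, so moving all 6 needs at least 3 loaded trips out, with a return between consecutive ones — at least 5 crossings.
The plan below uses exactly 5 crossings, so it is optimal:
1. Keeper goes to the upper station with the ammonia bottle and the ether can.  [the lower station: the acid flask, the chlorine cylinder, the fuel sample, the oxidiser | the upper station: the ammonia bottle, the ether can]
2. Keeper goes back to the lower station alone.  [the lower station: the acid flask, the chlorine cylinder, the fuel sample, the oxidiser | the upper station: the ammonia bottle, the ether can]
3. Keeper goes to the upper station with the fuel sample and the oxidiser.  [the lower station: the acid flask, the chlorine cylinder | the upper station: the ammonia bottle, the ether can, the fuel sample, the oxidiser]
4. Keeper goes back to the lower station alone.  [the lower station: the acid flask, the chlorine cylinder | the upper station: the ammonia bottle, the ether can, the fuel sample, the oxidiser]
5. Keeper goes to the upper station with the acid flask and the chlorine cylinder.  [the lower station: — | the upper station: the acid flask, the ammonia bottle, the chlorine cylinder, the ether can, the fuel sample, the oxidiser]

5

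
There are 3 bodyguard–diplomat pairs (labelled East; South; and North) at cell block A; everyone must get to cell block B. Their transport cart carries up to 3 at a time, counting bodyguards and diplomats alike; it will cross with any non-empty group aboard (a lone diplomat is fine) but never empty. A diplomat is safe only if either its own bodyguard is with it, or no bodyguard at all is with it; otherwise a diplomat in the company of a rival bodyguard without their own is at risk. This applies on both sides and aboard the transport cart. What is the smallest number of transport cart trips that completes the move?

Counting alone: each trip to cell block B takes at most 3 across and each return brings at least 1 back, so after t trips out (and t−1 returns) at most 3t − (t−1) of the 6 are across; that first reaches 6 at t = 3, so at least 5 crossings are needed.
The plan below uses exactly 5 crossings, so it is optimal:
1. bodyguard East and diplomat East cross → cell block B.
2. bodyguard East crosses ← cell block A.
3. bodyguard East, bodyguard North, and bodyguard South cross → cell block B.
4. diplomat East crosses ← cell block A.
5. diplomat East, diplomat North, and diplomat South cross → cell block B.

5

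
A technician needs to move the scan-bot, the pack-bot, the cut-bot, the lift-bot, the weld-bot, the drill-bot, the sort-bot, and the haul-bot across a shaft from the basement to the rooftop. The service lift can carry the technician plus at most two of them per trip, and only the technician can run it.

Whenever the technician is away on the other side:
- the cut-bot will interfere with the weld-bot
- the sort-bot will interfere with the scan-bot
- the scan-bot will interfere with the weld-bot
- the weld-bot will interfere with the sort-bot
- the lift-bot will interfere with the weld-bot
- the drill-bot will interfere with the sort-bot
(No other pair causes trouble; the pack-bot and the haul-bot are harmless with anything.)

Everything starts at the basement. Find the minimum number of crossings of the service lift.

Counting alone: the technician can take at most 2 across per trip to the rooftop, so moving all 8 needs at least 4 loaded trips out, with a return between consecutive ones — at least 7 crossings.
The safety rule pushes this higher. Following every safe sequence of crossings, the most of the 8 that can be at the rooftop as the service lift arrives there on crossings 7, 9, 11 is 5, 6, 7 respectively — never all 8.
So no plan with fewer than 13 crossings exists, and this one achieves 13:
1. Technician goes to the rooftop with the sort-bot and the weld-bot.
2. Technician goes back to the basement with the weld-bot.
3. Technician goes to the rooftop with the pack-bot and the weld-bot.
4. Technician goes back to the basement with the weld-bot.
5. Technician goes to the rooftop with the cut-bot and the weld-bot.
6. Technician goes back to the basement with the weld-bot.
7. Technician goes to the rooftop with the lift-bot and the scan-bot.
8. Technician goes back to the basement with the scan-bot.
9. Technician goes to the rooftop with the drill-bot and the scan-bot.
10. Technician goes back to the basement with the sort-bot.
11. Technician goes to the rooftop with the haul-bot and the weld-bot.
12. Technician goes back to the basement with the weld-bot.
13. Technician goes to the rooftop with the sort-bot and the weld-bot.

13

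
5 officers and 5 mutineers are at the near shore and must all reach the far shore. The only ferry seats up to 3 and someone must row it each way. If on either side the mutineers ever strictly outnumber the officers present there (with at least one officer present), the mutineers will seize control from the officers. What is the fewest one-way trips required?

11

Counting alone: each trip to the far shore takes at most 3 across and each return brings at least 1 back, so after t trips out (and t−1 returns) at most 3t − (t−1) of the 10 are across; that first reaches 10 at t = 5, so at least 9 crossings are needed.
The safety rule pushes this higher. Following every safe sequence of crossings, the most of the 10 that can be at the far shore as the ferry arrives there on crossing 9 is 9 — never all 10.
So no plan with fewer than 11 crossings exists, and this one achieves 11:
1. 2 mutineers → the far shore.  (the near shore: 5O 3M; the far shore: 0O 2M)
2. 1 mutineer ← the near shore.  (the near shore: 5O 4M; the far shore: 0O 1M)
3. 3 mutineers → the far shore.  (the near shore: 5O 1M; the far shore: 0O 4M)
4. 1 mutineer ← the near shore.  (the near shore: 5O 2M; the far shore: 0O 3M)
5. 3 officers → the far shore.  (the near shore: 2O 2M; the far shore: 3O 3M)
6. 1 officer and 1 mutineer ← the near shore.  (the near shore: 3O 3M; the far shore: 2O 2M)
7. 3 officers → the far shore.  (the near shore: 0O 3M; the far shore: 5O 2M)
8. 1 mutineer ← the near shore.  (the near shore: 0O 4M; the far shore: 5O 1M)
9. 2 mutineers → the far shore.  (the near shore: 0O 2M; the far shore: 5O 3M)
10. 1 mutineer ← the near shore.  (the near shore: 0O 3M; the far shore: 5O 2M)
11. 3 mutineers → the far shore.  (the near shore: 0O 0M; the far shore: 5O 5M)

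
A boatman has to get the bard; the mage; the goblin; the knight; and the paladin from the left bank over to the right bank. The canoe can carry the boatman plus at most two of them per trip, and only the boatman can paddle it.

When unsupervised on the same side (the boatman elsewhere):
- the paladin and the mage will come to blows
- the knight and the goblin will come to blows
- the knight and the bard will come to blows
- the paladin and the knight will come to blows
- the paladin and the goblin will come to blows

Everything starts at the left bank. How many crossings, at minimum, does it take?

7

Counting alone: the boatman can take at most 2 across per trip to the right bank, so moving all 5 needs at least 3 loaded trips out, with a return between consecutive ones — at least 5 crossings.
The safety rule pushes this higher. Following every safe sequence of crossings, the most of the 5 that can be at the right bank as the canoe arrives there on crossing 5 is 4 — never all 5.
So no plan with fewer than 7 crossings exists, and this one achieves 7:
1. Boatman goes to the right bank with the knight and the paladin.
2. Boatman goes back to the left bank with the knight.
3. Boatman goes to the right bank with the bard and the goblin.
4. Boatman goes back to the left bank with the goblin.
5. Boatman goes to the right bank with the goblin and the mage.
6. Boatman goes back to the left bank with the paladin.
7. Boatman goes to the right bank with the knight and the paladin.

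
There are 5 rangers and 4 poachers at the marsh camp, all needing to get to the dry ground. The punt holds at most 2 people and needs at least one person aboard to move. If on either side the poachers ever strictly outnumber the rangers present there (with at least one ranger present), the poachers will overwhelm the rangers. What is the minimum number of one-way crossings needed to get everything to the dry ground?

Counting alone: each trip to the dry ground takes at most 2 across and each return brings at least 1 back, so after t trips out (and t−1 returns) at most 2t − (t−1) of the 9 are across; that first reaches 9 at t = 8, so at least 15 crossings are needed.
The plan below uses exactly 15 crossings, so it is optimal:
1. 2 poachers → the dry ground.  (the marsh camp: 5R 2P; the dry ground: 0R 2P)
2. 1 poacher ← the marsh camp.  (the marsh camp: 5R 3P; the dry ground: 0R 1P)
3. 2 poachers → the dry ground.  (the marsh camp: 5R 1P; the dry ground: 0R 3P)
4. 1 poacher ← the marsh camp.  (the marsh camp: 5R 2P; the dry ground: 0R 2P)
5. 2 rangers → the dry ground.  (the marsh camp: 3R 2P; the dry ground: 2R 2P)
6. 1 poacher ← the marsh camp.  (the marsh camp: 3R 3P; the dry ground: 2R 1P)
7. 1 ranger and 1 poacher → the dry ground.  (the marsh camp: 2R 2P; the dry ground: 3R 2P)
8. 1 ranger ← the marsh camp.  (the marsh camp: 3R 2P; the dry ground: 2R 2P)
9. 1 ranger and 1 poacher → the dry ground.  (the marsh camp: 2R 1P; the dry ground: 3R 3P)
10. 1 poacher ← the marsh camp.  (the marsh camp: 2R 2P; the dry ground: 3R 2P)
11. 1 ranger and 1 poacher → the dry ground.  (the marsh camp: 1R 1P; the dry ground: 4R 3P)
12. 1 ranger ← the marsh camp.  (the marsh camp: 2R 1P; the dry ground: 3R 3P)
13. 1 ranger and 1 poacher → the dry ground.  (the marsh camp: 1R 0P; the dry ground: 4R 4P)
14. 1 poacher ← the marsh camp.  (the marsh camp: 1R 1P; the dry ground: 4R 3P)
15. 1 ranger and 1 poacher → the dry ground.  (the marsh camp: 0R 0P; the dry ground: 5R 4P)

15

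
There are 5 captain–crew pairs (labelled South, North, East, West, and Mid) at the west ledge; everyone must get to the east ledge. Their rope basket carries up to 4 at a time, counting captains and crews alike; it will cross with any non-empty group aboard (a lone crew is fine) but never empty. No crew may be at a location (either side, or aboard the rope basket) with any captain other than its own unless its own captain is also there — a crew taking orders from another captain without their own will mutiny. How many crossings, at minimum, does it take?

Counting alone: each trip to the east ledge takes at most 4 across and each return brings at least 1 back, so after t trips out (and t−1 returns) at most 4t − (t−1) of the 10 are across; that first reaches 10 at t = 3, so at least 5 crossings are needed.
The safety rule pushes this higher. Following every safe sequence of crossings, the most of the 10 that can be at the east ledge as the rope basket arrives there on crossing 5 is 9 — never all 10.
So no plan with fewer than 7 crossings exists, and this one achieves 7:
1. captain South and crew South cross → the east ledge.
2. captain South crosses ← the west ledge.
3. crew East, crew Mid, crew North, and crew West cross → the east ledge.
4. crew South crosses ← the west ledge.
5. captain East, captain Mid, captain North, and captain West cross → the east ledge.
6. captain North and crew North cross ← the west ledge.
7. captain North, captain South, crew North, and crew South cross → the east ledge.

7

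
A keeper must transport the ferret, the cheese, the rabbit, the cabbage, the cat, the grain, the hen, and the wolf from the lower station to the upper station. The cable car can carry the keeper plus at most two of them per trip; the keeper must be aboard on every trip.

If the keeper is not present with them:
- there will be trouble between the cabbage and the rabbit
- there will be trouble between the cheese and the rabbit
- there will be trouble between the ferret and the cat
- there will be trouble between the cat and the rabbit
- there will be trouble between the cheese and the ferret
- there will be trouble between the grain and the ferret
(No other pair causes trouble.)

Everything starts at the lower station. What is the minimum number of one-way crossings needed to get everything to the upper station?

Counting alone: the keeper can take at most 2 across per trip to the upper station, so moving all 8 needs at least 4 loaded trips out, with a return between consecutive ones — at least 7 crossings.
The safety rule pushes this higher. Following every safe sequence of crossings, the most of the 8 that can be at the upper station as the cable car arrives there on crossing 7 is 6 — never all 8.
So no plan with fewer than 9 crossings exists, and this one achieves 9:
1. Keeper goes to the upper station with the ferret and the rabbit.  [the lower station: the cabbage, the cat, the cheese, the grain, the hen, the wolf | the upper station: the ferret, the rabbit]
2. Keeper goes back to the lower station alone.  [the lower station: the cabbage, the cat, the cheese, the grain, the hen, the wolf | the upper station: the ferret, the rabbit]
3. Keeper goes to the upper station with the cabbage and the cheese.  [the lower station: the cat, the grain, the hen, the wolf | the upper station: the cabbage, the cheese, the ferret, the rabbit]
4. Keeper goes back to the lower station with the ferret and the rabbit.  [the lower station: the cat, the ferret, the grain, the hen, the rabbit, the wolf | the upper station: the cabbage, the cheese]
5. Keeper goes to the upper station with the cat and the grain.  [the lower station: the ferret, the hen, the rabbit, the wolf | the upper station: the cabbage, the cat, the cheese, the grain]
6. Keeper goes back to the lower station alone.  [the lower station: the ferret, the hen, the rabbit, the wolf | the upper station: the cabbage, the cat, the cheese, the grain]
7. Keeper goes to the upper station with the hen and the wolf.  [the lower station: the ferret, the rabbit | the upper station: the cabbage, the cat, the cheese, the grain, the hen, the wolf]
8. Keeper goes back to the lower station alone.  [the lower station: the ferret, the rabbit | the upper station: the cabbage, the cat, the cheese, the grain, the hen, the wolf]
9. Keeper goes to the upper station with the ferret and the rabbit.  [the lower station: — | the upper station: the cabbage, the cat, the cheese, the ferret, the grain, the hen, the rabbit, the wolf]

9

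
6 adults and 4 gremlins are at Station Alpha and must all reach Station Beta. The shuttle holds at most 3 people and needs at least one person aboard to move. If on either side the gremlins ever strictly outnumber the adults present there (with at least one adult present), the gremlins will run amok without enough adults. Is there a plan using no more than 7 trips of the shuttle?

No

Counting alone: each trip to Station Beta takes at most 3 across and each return brings at least 1 back, so after t trips out (and t−1 returns) at most 3t − (t−1) of the 10 are across; that first reaches 10 at t = 5, so at least 9 crossings are needed.
Since 7 < 9, 7 crossings cannot be enough. (The shortest complete plan in fact takes 9:)
1. 2 gremlins → Station Beta.  (Station Alpha: 6A 2G; Station Beta: 0A 2G)
2. 1 gremlin ← Station Alpha.  (Station Alpha: 6A 3G; Station Beta: 0A 1G)
3. 3 gremlins → Station Beta.  (Station Alpha: 6A 0G; Station Beta: 0A 4G)
4. 1 gremlin ← Station Alpha.  (Station Alpha: 6A 1G; Station Beta: 0A 3G)
5. 3 adults → Station Beta.  (Station Alpha: 3A 1G; Station Beta: 3A 3G)
6. 1 gremlin ← Station Alpha.  (Station Alpha: 3A 2G; Station Beta: 3A 2G)
7. 1 adult and 2 gremlins → Station Beta.  (Station Alpha: 2A 0G; Station Beta: 4A 4G)
8. 1 gremlin ← Station Alpha.  (Station Alpha: 2A 1G; Station Beta: 4A 3G)
9. 2 adults and 1 gremlin → Station Beta.  (Station Alpha: 0A 0G; Station Beta: 6A 4G)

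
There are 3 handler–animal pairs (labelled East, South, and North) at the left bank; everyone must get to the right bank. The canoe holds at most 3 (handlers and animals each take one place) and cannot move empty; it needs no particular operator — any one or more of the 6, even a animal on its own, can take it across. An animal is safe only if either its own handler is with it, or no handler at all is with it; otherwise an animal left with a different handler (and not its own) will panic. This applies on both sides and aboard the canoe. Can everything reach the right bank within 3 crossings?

Counting alone: each trip to the right bank takes at most 3 across and each return brings at least 1 back, so after t trips out (and t−1 returns) at most 3t − (t−1) of the 6 are across; that first reaches 6 at t = 3, so at least 5 crossings are needed.
Since 3 < 5, 3 crossings cannot be enough. (The shortest complete plan in fact takes 5:)
1. animal East and handler East cross → the right bank.
2. handler East crosses ← the left bank.
3. handler East, handler North, and handler South cross → the right bank.
4. animal East crosses ← the left bank.
5. animal East, animal North, and animal South cross → the right bank.

No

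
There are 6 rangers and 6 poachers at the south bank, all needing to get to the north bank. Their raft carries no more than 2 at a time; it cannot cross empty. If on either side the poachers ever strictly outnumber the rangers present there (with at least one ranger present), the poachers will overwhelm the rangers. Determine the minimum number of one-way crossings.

Following every safe sequence of crossings from the start, the most of the 12 that can be at the north bank as the raft arrives there on crossings 1, 3, 5, 7, 9 is 2, 3, 4, 5, 6 respectively; the best ever achieved is 6 of 12.
From crossing 11 on, no configuration arises that was not already reachable earlier: only 15 distinct safe configurations (who is on which side, and where the raft is) can ever be reached, none of them has everyone across, and every continuation just revisits them. They are: 0 rangers + 0 poachers across (raft back at the start); 0 rangers + 1 poacher across (raft there); 0 rangers + 1 poacher across (raft back at the start); 0 rangers + 2 poachers across (raft there); 0 rangers + 2 poachers across (raft back at the start); 0 rangers + 3 poachers across (raft there); 0 rangers + 3 poachers across (raft back at the start); 0 rangers + 4 poachers across (raft there); 0 rangers + 4 poachers across (raft back at the start); 0 rangers + 5 poachers across (raft there); 0 rangers + 5 poachers across (raft back at the start); 0 rangers + 6 poachers across (raft there); 1 ranger + 1 poacher across (raft there); 1 ranger + 1 poacher across (raft back at the start); 2 rangers + 2 poachers across (raft there). So no valid plan exists.

impossible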